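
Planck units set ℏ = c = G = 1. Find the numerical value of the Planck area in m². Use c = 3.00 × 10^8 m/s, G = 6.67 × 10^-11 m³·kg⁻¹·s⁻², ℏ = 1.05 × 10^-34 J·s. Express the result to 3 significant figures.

From ℏ = c = G = 1 the area scale is A_P = ℏG/c³.
  = 7.00 × 10^-45 / 2.70 × 10^25
  = 2.59 × 10^-70 m²

2.59 × 10^-70 m²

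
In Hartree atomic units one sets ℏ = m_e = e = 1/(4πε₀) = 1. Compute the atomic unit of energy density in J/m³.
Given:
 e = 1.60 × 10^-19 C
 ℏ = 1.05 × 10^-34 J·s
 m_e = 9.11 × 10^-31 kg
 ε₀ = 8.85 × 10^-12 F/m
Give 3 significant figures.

u_au = E_h/a₀³ = m_e⁴e¹⁰/((4πε₀)⁵ℏ⁸)
E_h = 4.38 × 10^-18 J
a₀ = 5.26 × 10^-11 m
E_h/a₀³ = 3.01 × 10^13 J/m³

3.01 × 10^13 J/m³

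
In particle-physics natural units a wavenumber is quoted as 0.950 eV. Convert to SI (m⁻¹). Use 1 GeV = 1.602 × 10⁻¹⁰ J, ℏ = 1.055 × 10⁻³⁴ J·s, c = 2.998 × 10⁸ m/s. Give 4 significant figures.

4.812 × 10⁶ m⁻¹

Inverse length is [E]/(ℏc).
1 GeV → 1/(ℏc) × (1 GeV in J) = 5.065 × 10¹⁵ m⁻¹.
Convert the energy scale: 0.950 eV = 9.50 × 10⁻¹⁰ GeV.
Result: 9.50 × 10⁻¹⁰ × 5.065 × 10¹⁵ = 4.812 × 10⁶ m⁻¹.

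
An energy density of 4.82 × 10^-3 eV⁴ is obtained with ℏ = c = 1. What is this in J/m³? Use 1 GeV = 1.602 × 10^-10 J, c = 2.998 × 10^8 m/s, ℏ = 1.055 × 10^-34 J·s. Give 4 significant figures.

[E]/[L]³ = [E]⁴/(ℏc)³; restore (ℏc)⁻³.
1 GeV⁴ → 1/(ℏc)³ × (1 GeV in J)⁴ = 2.082 × 10^37 J/m³.
Convert the energy scale: 4.82 × 10^-3 eV⁴ = 4.82 × 10^-39 GeV⁴.
Result: 4.82 × 10^-39 × 2.082 × 10^37 = 0.1003 J/m³.

0.1003 J/m³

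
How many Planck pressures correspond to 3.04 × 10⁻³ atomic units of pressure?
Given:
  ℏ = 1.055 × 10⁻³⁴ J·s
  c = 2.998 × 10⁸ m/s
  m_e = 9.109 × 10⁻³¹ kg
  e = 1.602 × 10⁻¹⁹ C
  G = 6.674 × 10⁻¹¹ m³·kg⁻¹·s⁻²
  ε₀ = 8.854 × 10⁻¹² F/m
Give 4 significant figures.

1.922 × 10⁻¹⁰³

atomic unit of pressure: P_au = E_h/a₀³ = m_e⁴e¹⁰/((4πε₀)⁵ℏ⁸) = 2.929 × 10¹³ Pa
Planck pressure: p_P = c⁷/(ℏG²) = 4.632 × 10¹¹³ Pa
3.04 × 10⁻³ × 2.929 × 10¹³ / 4.632 × 10¹¹³ = 1.922 × 10⁻¹⁰³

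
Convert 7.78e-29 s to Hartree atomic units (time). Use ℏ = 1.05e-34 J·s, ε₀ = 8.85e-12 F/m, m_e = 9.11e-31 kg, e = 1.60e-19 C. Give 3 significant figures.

3.24e-12

atomic unit of time: τ_au = (4πε₀)²ℏ³/(m_e e⁴) = 2.40e-17 s.
7.78e-29 / 2.40e-17 = 3.24e-12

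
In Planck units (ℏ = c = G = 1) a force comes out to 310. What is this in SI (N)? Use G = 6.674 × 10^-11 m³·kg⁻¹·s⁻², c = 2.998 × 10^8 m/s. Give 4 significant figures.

3.752 × 10^46 N

One Planck force: F_P = c⁴/G = 1.210 × 10^44 N.
310 × 1.210 × 10^44 N = 3.752 × 10^46 N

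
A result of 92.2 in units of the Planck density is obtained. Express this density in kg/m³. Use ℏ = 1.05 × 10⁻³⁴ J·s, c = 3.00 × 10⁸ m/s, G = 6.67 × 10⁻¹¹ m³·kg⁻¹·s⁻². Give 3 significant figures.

One Planck density: ρ_P = c⁵/(ℏG²) = 5.20 × 10⁹⁶ kg/m³.
92.2 × 5.20 × 10⁹⁶ kg/m³ = 4.80 × 10⁹⁸ kg/m³

4.80 × 10⁹⁸ kg/m³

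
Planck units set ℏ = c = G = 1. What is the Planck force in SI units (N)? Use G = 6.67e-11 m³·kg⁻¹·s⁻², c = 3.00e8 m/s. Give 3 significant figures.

The unique combination of the constants set to 1 with dimensions of force is F_P = c⁴/G.
  = 8.10e33 / 6.67e-11
  = 1.21e44 N

1.21e44 N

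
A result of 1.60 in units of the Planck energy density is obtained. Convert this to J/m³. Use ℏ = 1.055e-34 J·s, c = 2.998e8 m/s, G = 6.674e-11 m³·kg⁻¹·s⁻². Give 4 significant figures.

One Planck energy density: u_P = c⁷/(ℏG²) = 4.632e113 J/m³.
1.60 × 4.632e113 J/m³ = 7.412e113 J/m³

7.412e113 J/m³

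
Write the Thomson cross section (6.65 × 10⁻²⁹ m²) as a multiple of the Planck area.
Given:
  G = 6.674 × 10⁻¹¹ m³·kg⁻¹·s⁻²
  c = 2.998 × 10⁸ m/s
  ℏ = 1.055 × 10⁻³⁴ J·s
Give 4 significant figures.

2.545 × 10⁴¹

Planck area: A_P = ℏG/c³ = 2.613 × 10⁻⁷⁰ m².
6.65 × 10⁻²⁹ / 2.613 × 10⁻⁷⁰ = 2.545 × 10⁴¹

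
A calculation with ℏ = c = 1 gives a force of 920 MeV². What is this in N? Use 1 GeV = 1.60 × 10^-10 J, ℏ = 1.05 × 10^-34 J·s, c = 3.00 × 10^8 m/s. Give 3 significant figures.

Force is [E]/[L] = [E]²/(ℏc); restore (ℏc)⁻¹.
1 GeV² → 1/(ℏc) × (1 GeV in J)² = 8.13 × 10^5 N.
Convert the energy scale: 920 MeV² = 9.20 × 10^-4 GeV².
Result: 9.20 × 10^-4 × 8.13 × 10^5 = 748 N.

748 N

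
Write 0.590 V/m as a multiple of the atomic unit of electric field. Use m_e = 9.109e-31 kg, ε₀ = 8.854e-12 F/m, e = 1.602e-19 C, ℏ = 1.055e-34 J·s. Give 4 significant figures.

1.150e-12

atomic unit of electric field: E_au = E_h/(e a₀) = m_e²e⁵/((4πε₀)³ℏ⁴) = 5.131e11 V/m.
0.590 / 5.131e11 = 1.150e-12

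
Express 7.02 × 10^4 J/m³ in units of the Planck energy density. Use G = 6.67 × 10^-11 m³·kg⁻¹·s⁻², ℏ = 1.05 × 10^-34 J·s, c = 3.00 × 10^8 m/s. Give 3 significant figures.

Planck energy density: u_P = c⁷/(ℏG²) = 4.68 × 10^113 J/m³.
7.02 × 10^4 / 4.68 × 10^113 = 1.50 × 10^-109

1.50 × 10^-109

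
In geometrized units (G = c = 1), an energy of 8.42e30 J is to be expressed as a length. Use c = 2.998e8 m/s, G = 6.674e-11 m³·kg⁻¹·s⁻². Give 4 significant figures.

6.956e-14 m

Energy → length via G/c⁴.
8.42e30 J × (G/c⁴) = 6.956e-14 m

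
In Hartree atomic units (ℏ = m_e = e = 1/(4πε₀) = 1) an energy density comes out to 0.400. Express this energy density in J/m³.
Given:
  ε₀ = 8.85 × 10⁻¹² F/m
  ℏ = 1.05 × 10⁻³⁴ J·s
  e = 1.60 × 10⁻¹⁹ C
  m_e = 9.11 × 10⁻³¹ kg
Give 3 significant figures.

1.21 × 10¹³ J/m³

One atomic unit of energy density: u_au = E_h/a₀³ = m_e⁴e¹⁰/((4πε₀)⁵ℏ⁸) = 3.01 × 10¹³ J/m³.
0.400 × 3.01 × 10¹³ J/m³ = 1.21 × 10¹³ J/m³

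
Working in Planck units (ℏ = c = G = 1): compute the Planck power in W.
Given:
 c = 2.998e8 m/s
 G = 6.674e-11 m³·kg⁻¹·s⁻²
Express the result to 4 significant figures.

From ℏ = c = G = 1 the power scale is P_P = c⁵/G.
  = 2.422e42 / 6.674e-11
  = 3.629e52 W

3.629e52 W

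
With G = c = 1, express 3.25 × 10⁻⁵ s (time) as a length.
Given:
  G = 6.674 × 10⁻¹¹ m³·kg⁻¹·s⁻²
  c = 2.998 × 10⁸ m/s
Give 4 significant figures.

Time → length via c.
3.25 × 10⁻⁵ s × (c) = 9.743 × 10³ m

9.743 × 10³ m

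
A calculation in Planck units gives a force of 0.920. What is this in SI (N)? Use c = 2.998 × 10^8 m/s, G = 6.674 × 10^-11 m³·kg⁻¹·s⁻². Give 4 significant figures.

1.114 × 10^44 N

One Planck force: F_P = c⁴/G = 1.210 × 10^44 N.
0.920 × 1.210 × 10^44 N = 1.114 × 10^44 N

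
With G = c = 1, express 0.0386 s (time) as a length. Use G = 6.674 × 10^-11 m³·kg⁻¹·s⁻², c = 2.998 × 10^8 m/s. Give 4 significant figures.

Time → length via c.
0.0386 s × (c) = 1.157 × 10^7 m

1.157 × 10^7 m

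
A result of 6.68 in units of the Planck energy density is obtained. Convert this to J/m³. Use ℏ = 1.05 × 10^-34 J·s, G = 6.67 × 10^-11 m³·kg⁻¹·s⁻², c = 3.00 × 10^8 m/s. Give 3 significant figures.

3.13 × 10^114 J/m³

One Planck energy density: u_P = c⁷/(ℏG²) = 4.68 × 10^113 J/m³.
6.68 × 4.68 × 10^113 J/m³ = 3.13 × 10^114 J/m³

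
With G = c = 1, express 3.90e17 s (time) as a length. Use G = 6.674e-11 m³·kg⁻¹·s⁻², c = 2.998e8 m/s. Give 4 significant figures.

Time → length via c.
3.90e17 s × (c) = 1.169e26 m

1.169e26 m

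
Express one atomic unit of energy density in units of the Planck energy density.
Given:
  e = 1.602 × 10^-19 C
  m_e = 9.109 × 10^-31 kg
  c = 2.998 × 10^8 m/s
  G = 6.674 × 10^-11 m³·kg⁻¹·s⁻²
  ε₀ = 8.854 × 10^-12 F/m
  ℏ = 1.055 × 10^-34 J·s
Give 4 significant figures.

6.323 × 10^-101

atomic unit of energy density: u_au = E_h/a₀³ = m_e⁴e¹⁰/((4πε₀)⁵ℏ⁸) = 2.929 × 10^13 J/m³
Planck energy density: u_P = c⁷/(ℏG²) = 4.632 × 10^113 J/m³
ratio = 2.929 × 10^13 / 4.632 × 10^113 = 6.323 × 10^-101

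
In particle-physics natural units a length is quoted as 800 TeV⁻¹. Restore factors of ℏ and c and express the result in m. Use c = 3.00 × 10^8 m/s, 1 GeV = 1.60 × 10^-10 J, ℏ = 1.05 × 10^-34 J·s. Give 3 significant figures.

A length is [E]⁻¹ in ℏ=c=1; restore one factor of ℏc.
1 GeV⁻¹ → ℏc × (1 GeV in J)⁻¹ = 1.97 × 10^-16 m.
Convert the energy scale: 800 TeV⁻¹ = 0.800 GeV⁻¹.
Result: 0.800 × 1.97 × 10^-16 = 1.58 × 10^-16 m.

1.58 × 10^-16 m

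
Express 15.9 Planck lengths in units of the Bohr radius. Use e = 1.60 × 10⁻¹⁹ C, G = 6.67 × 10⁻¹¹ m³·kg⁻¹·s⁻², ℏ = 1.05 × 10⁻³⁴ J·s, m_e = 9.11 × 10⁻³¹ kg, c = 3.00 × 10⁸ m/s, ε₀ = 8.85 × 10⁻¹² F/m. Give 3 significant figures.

Planck length: ℓ_P = √(ℏG/c³) = 1.61 × 10⁻³⁵ m
Bohr radius: a₀ = 4πε₀ℏ²/(m_e e²) = 5.26 × 10⁻¹¹ m
15.9 × 1.61 × 10⁻³⁵ / 5.26 × 10⁻¹¹ = 4.87 × 10⁻²⁴

4.87 × 10⁻²⁴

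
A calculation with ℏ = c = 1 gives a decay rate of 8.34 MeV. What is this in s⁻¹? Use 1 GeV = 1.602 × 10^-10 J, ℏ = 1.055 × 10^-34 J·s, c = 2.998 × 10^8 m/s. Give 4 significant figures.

A rate is [E]/ℏ; divide by ℏ.
1 GeV → 1/ℏ × (1 GeV in J) = 1.518 × 10^24 s⁻¹.
Convert the energy scale: 8.34 MeV = 8.34 × 10^-3 GeV.
Result: 8.34 × 10^-3 × 1.518 × 10^24 = 1.266 × 10^22 s⁻¹.

1.266 × 10^22 s⁻¹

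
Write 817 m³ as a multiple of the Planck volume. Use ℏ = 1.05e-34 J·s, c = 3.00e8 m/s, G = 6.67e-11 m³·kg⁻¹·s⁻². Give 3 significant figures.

1.96e107

Planck volume: V_P = (ℏG/c³)^(3/2) = 4.18e-105 m³.
817 / 4.18e-105 = 1.96e107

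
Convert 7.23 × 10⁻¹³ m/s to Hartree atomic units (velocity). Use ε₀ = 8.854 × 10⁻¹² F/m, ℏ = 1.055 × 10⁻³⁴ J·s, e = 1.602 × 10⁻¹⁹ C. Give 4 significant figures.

atomic unit of velocity: v_au = e²/(4πε₀ℏ) = 2.186 × 10⁶ m/s.
7.23 × 10⁻¹³ / 2.186 × 10⁶ = 3.307 × 10⁻¹⁹

3.307 × 10⁻¹⁹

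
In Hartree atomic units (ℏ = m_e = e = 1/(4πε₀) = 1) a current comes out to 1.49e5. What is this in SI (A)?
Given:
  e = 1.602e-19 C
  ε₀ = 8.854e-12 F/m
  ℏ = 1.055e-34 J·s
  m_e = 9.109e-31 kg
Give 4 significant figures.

One atomic unit of electric current: I_au = e E_h/ℏ = m_e e⁵/((4πε₀)²ℏ³) = 6.612e-3 A.
1.49e5 × 6.612e-3 A = 985.2 A

985.2 A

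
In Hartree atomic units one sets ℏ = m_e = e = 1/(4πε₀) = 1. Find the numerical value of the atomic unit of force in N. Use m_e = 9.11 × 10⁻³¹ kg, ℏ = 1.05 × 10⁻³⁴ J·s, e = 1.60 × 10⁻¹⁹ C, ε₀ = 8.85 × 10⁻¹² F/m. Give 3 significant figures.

F_au = E_h/a₀ = m_e²e⁶/((4πε₀)³ℏ⁴)
E_h = 4.38 × 10⁻¹⁸ J
a₀ = 5.26 × 10⁻¹¹ m
E_h/a₀ = 8.33 × 10⁻⁸ N

8.33 × 10⁻⁸ N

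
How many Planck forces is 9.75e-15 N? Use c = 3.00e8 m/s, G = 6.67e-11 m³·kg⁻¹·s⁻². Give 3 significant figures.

Planck force: F_P = c⁴/G = 1.21e44 N.
9.75e-15 / 1.21e44 = 8.03e-59

8.03e-59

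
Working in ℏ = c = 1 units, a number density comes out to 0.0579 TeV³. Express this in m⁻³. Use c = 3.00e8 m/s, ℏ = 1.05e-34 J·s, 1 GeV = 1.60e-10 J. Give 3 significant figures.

Number density is [L]⁻³ = [E]³/(ℏc)³.
1 GeV³ → 1/(ℏc)³ × (1 GeV in J)³ = 1.31e47 m⁻³.
Convert the energy scale: 0.0579 TeV³ = 5.79e7 GeV³.
Result: 5.79e7 × 1.31e47 = 7.59e54 m⁻³.

7.59e54 m⁻³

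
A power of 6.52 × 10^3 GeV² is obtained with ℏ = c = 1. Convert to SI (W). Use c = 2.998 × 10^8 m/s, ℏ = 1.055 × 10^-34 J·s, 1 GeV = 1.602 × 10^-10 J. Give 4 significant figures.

1.586 × 10^18 W

Power is [E]/[T] = [E]²/ℏ.
1 GeV² → 1/ℏ × (1 GeV in J)² = 2.433 × 10^14 W.
Result: 6.52 × 10^3 × 2.433 × 10^14 = 1.586 × 10^18 W.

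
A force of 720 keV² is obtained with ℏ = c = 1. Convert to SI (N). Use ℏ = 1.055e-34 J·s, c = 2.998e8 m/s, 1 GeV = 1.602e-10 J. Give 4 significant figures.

5.842e-4 N

Force is [E]/[L] = [E]²/(ℏc); restore (ℏc)⁻¹.
1 GeV² → 1/(ℏc) × (1 GeV in J)² = 8.114e5 N.
Convert the energy scale: 720 keV² = 7.20e-10 GeV².
Result: 7.20e-10 × 8.114e5 = 5.842e-4 N.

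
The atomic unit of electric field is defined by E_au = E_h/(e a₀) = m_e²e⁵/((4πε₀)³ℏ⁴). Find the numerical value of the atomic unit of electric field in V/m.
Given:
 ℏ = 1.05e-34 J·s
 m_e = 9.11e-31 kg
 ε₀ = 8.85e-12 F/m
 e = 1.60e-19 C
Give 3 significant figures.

E_au = E_h/(e a₀) = m_e²e⁵/((4πε₀)³ℏ⁴)
E_h = 4.38e-18 J
a₀ = 5.26e-11 m
E_h/(e·a₀) = 5.20e11 V/m

5.20e11 V/m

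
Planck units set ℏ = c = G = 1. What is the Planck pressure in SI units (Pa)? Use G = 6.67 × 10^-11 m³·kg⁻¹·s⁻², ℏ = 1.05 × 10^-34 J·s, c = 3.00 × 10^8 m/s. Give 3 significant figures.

Dimensional analysis gives p_P = c⁷/(ℏG²).
  = 2.19 × 10^59 / 4.67 × 10^-55
  = 4.68 × 10^113 Pa

4.68 × 10^113 Pa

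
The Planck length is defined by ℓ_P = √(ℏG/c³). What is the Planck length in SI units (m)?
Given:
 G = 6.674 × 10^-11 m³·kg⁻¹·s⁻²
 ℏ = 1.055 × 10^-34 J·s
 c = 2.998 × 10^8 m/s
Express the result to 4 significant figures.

1.616 × 10^-35 m

ℓ_P = √(ℏG/c³)
  = √(2.613 × 10^-70)
  = 1.616 × 10^-35 m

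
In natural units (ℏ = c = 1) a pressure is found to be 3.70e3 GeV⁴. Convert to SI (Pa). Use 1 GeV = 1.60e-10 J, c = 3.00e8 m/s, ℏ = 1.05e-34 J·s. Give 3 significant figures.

7.76e40 Pa

Pressure is [E]/[L]³ = [E]⁴/(ℏc)³.
1 GeV⁴ → 1/(ℏc)³ × (1 GeV in J)⁴ = 2.10e37 Pa.
Result: 3.70e3 × 2.10e37 = 7.76e40 Pa.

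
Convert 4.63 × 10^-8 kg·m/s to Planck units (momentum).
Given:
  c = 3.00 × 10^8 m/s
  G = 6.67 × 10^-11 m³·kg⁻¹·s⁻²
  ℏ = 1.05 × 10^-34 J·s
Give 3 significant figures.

Planck momentum: p_P = √(ℏc³/G) = 6.52 kg·m/s.
4.63 × 10^-8 / 6.52 = 7.10 × 10^-9

7.10 × 10^-9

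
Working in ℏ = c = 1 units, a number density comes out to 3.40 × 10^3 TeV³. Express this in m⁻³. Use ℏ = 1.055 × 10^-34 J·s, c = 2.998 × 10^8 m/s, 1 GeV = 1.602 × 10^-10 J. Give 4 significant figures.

4.418 × 10^59 m⁻³

Number density is [L]⁻³ = [E]³/(ℏc)³.
1 GeV³ → 1/(ℏc)³ × (1 GeV in J)³ = 1.299 × 10^47 m⁻³.
Convert the energy scale: 3.40 × 10^3 TeV³ = 3.40 × 10^12 GeV³.
Result: 3.40 × 10^12 × 1.299 × 10^47 = 4.418 × 10^59 m⁻³.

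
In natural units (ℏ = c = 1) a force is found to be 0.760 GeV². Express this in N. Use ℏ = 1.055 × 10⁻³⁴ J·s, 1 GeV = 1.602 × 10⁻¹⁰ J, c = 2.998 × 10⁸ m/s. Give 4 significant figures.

Force is [E]/[L] = [E]²/(ℏc); restore (ℏc)⁻¹.
1 GeV² → 1/(ℏc) × (1 GeV in J)² = 8.114 × 10⁵ N.
Result: 0.760 × 8.114 × 10⁵ = 6.167 × 10⁵ N.

6.167 × 10⁵ N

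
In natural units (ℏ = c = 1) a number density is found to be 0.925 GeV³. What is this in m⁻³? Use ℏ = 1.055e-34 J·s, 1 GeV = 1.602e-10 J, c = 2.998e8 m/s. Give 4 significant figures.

1.202e47 m⁻³

Number density is [L]⁻³ = [E]³/(ℏc)³.
1 GeV³ → 1/(ℏc)³ × (1 GeV in J)³ = 1.299e47 m⁻³.
Result: 0.925 × 1.299e47 = 1.202e47 m⁻³.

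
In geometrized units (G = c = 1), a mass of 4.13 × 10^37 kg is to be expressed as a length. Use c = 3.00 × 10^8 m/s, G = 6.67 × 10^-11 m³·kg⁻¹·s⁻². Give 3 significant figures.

In G = c = 1 units mass has dimensions of length; the conversion factor is G/c².
4.13 × 10^37 kg × (G/c²) = 3.06 × 10^10 m

3.06 × 10^10 m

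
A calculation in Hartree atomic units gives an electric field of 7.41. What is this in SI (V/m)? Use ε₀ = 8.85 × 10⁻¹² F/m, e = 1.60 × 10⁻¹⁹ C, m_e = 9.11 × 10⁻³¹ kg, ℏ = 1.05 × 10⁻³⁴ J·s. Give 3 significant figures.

One atomic unit of electric field: E_au = E_h/(e a₀) = m_e²e⁵/((4πε₀)³ℏ⁴) = 5.20 × 10¹¹ V/m.
7.41 × 5.20 × 10¹¹ V/m = 3.86 × 10¹² V/m

3.86 × 10¹² V/m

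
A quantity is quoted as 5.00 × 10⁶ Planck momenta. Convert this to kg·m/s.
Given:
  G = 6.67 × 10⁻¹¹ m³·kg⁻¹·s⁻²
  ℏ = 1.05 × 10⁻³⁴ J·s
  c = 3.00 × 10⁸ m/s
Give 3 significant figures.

3.26 × 10⁷ kg·m/s

One Planck momentum: p_P = √(ℏc³/G) = 6.52 kg·m/s.
5.00 × 10⁶ × 6.52 kg·m/s = 3.26 × 10⁷ kg·m/s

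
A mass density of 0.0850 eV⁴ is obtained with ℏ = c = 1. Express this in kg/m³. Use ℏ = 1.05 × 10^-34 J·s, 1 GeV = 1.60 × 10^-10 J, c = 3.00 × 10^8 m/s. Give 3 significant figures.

1.98 × 10^-17 kg/m³

Mass density is [E]/(c²[L]³) = [E]⁴/(ℏ³c⁵).
1 GeV⁴ → 1/(ℏ³c⁵) × (1 GeV in J)⁴ = 2.33 × 10^20 kg/m³.
Convert the energy scale: 0.0850 eV⁴ = 8.50 × 10^-38 GeV⁴.
Result: 8.50 × 10^-38 × 2.33 × 10^20 = 1.98 × 10^-17 kg/m³.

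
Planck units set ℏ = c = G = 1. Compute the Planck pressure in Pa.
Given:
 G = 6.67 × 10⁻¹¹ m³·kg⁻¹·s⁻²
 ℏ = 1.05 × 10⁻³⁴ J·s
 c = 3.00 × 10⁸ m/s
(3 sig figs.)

4.68 × 10¹¹³ Pa

The unique combination of the constants set to 1 with dimensions of pressure is p_P = c⁷/(ℏG²).
  = 2.19 × 10⁵⁹ / 4.67 × 10⁻⁵⁵
  = 4.68 × 10¹¹³ Pa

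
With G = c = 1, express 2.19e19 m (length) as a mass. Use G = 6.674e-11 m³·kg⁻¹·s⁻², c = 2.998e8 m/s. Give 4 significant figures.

2.949e46 kg

Length → mass via c²/G.
2.19e19 m × (c²/G) = 2.949e46 kg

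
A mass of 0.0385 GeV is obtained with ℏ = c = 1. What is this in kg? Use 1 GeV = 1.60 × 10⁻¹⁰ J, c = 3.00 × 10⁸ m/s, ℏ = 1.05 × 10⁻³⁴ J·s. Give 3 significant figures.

6.84 × 10⁻²⁹ kg

Mass is [E]/c²; divide by c².
1 GeV → 1/c² × (1 GeV in J) = 1.78 × 10⁻²⁷ kg.
Result: 0.0385 × 1.78 × 10⁻²⁷ = 6.84 × 10⁻²⁹ kg.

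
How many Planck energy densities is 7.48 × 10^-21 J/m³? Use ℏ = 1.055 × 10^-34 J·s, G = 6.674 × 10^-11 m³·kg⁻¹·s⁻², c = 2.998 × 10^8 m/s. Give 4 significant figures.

Planck energy density: u_P = c⁷/(ℏG²) = 4.632 × 10^113 J/m³.
7.48 × 10^-21 / 4.632 × 10^113 = 1.615 × 10^-134

1.615 × 10^-134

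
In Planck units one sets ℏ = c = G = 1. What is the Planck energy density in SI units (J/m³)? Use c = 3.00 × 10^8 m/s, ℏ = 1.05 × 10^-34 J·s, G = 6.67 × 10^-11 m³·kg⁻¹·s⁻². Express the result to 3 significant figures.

u_P = c⁷/(ℏG²)
  = 2.19 × 10^59 / 4.67 × 10^-55
  = 4.68 × 10^113 J/m³

4.68 × 10^113 J/m³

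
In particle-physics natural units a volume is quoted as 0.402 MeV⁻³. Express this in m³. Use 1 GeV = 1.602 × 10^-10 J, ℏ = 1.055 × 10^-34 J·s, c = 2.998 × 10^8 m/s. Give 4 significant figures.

Volume is [L]³ = [E]⁻³·(ℏc)³.
1 GeV⁻³ → (ℏc)³ × (1 GeV in J)⁻³ = 7.696 × 10^-48 m³.
Convert the energy scale: 0.402 MeV⁻³ = 4.02 × 10^8 GeV⁻³.
Result: 4.02 × 10^8 × 7.696 × 10^-48 = 3.094 × 10^-39 m³.

3.094 × 10^-39 m³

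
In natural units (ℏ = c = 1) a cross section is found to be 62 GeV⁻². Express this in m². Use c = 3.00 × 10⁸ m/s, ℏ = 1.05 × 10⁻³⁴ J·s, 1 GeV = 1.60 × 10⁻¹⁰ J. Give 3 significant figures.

Area is [L]² = [E]⁻²·(ℏc)²; restore (ℏc)².
1 GeV⁻² → (ℏc)² × (1 GeV in J)⁻² = 3.88 × 10⁻³² m².
Result: 62 × 3.88 × 10⁻³² = 2.40 × 10⁻³⁰ m².

2.40 × 10⁻³⁰ m²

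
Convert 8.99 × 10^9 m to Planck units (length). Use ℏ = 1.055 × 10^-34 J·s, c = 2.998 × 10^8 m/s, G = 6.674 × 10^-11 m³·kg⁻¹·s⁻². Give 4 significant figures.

Planck length: ℓ_P = √(ℏG/c³) = 1.616 × 10^-35 m.
8.99 × 10^9 / 1.616 × 10^-35 = 5.561 × 10^44

5.561 × 10^44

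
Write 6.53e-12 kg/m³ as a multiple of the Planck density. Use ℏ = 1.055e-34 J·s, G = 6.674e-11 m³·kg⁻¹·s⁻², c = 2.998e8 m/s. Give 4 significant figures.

Planck density: ρ_P = c⁵/(ℏG²) = 5.154e96 kg/m³.
6.53e-12 / 5.154e96 = 1.267e-108

1.267e-108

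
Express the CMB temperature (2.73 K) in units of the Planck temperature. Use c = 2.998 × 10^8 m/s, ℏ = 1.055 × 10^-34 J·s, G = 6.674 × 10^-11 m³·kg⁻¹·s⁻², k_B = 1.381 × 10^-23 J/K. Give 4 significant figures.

Planck temperature: T_P = √(ℏc⁵/G) / k_B = 1.417 × 10^32 K.
2.73 / 1.417 × 10^32 = 1.927 × 10^-32

1.927 × 10^-32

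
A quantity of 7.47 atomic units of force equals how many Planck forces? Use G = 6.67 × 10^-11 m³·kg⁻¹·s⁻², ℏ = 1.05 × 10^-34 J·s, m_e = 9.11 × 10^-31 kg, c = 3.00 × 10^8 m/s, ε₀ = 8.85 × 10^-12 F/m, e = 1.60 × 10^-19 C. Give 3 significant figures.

atomic unit of force: F_au = E_h/a₀ = m_e²e⁶/((4πε₀)³ℏ⁴) = 8.33 × 10^-8 N
Planck force: F_P = c⁴/G = 1.21 × 10^44 N
7.47 × 8.33 × 10^-8 / 1.21 × 10^44 = 5.12 × 10^-51

5.12 × 10^-51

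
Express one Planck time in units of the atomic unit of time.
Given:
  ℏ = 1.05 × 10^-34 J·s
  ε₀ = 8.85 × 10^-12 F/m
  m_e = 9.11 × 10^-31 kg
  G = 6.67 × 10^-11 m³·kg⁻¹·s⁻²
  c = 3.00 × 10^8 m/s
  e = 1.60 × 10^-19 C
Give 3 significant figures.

Planck time: t_P = √(ℏG/c⁵) = 5.37 × 10^-44 s
atomic unit of time: τ_au = (4πε₀)²ℏ³/(m_e e⁴) = 2.40 × 10^-17 s
ratio = 5.37 × 10^-44 / 2.40 × 10^-17 = 2.24 × 10^-27

2.24 × 10^-27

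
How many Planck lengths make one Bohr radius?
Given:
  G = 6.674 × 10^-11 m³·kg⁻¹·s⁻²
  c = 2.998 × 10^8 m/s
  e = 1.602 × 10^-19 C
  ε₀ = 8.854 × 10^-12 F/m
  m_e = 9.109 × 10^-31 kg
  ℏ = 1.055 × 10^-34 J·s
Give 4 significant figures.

Bohr radius: a₀ = 4πε₀ℏ²/(m_e e²) = 5.297 × 10^-11 m
Planck length: ℓ_P = √(ℏG/c³) = 1.616 × 10^-35 m
ratio = 5.297 × 10^-11 / 1.616 × 10^-35 = 3.277 × 10^24

3.277 × 10^24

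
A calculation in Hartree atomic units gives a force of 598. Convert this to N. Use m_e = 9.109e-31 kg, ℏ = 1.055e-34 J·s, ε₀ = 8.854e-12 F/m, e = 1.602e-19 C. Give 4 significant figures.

One atomic unit of force: F_au = E_h/a₀ = m_e²e⁶/((4πε₀)³ℏ⁴) = 8.220e-8 N.
598 × 8.220e-8 N = 4.915e-5 N

4.915e-5 N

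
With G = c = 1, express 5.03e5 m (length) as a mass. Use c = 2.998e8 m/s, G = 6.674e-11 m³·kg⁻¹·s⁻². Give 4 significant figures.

Length → mass via c²/G.
5.03e5 m × (c²/G) = 6.774e32 kg

6.774e32 kg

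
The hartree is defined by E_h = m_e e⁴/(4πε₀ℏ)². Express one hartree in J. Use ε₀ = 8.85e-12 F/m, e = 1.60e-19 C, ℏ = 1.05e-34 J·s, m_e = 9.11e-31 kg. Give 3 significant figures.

E_h = m_e e⁴/(4πε₀ℏ)²
  = 5.97e-106 / 1.36e-88
  = 4.38e-18 J

4.38e-18 J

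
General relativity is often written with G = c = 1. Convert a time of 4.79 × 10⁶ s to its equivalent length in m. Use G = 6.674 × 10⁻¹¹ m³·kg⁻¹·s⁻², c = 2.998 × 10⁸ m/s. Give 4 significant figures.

1.436 × 10¹⁵ m

Time → length via c.
4.79 × 10⁶ s × (c) = 1.436 × 10¹⁵ m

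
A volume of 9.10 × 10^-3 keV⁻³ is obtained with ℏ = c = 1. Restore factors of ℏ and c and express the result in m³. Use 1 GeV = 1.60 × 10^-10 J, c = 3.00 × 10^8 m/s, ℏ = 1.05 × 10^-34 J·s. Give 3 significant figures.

6.94 × 10^-32 m³

Volume is [L]³ = [E]⁻³·(ℏc)³.
1 GeV⁻³ → (ℏc)³ × (1 GeV in J)⁻³ = 7.63 × 10^-48 m³.
Convert the energy scale: 9.10 × 10^-3 keV⁻³ = 9.10 × 10^15 GeV⁻³.
Result: 9.10 × 10^15 × 7.63 × 10^-48 = 6.94 × 10^-32 m³.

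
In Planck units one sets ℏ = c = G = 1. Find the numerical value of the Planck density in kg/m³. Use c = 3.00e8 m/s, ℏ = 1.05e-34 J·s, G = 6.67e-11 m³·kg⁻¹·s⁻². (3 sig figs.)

5.20e96 kg/m³

ρ_P = c⁵/(ℏG²)
  = 2.43e42 / 4.67e-55
  = 5.20e96 kg/m³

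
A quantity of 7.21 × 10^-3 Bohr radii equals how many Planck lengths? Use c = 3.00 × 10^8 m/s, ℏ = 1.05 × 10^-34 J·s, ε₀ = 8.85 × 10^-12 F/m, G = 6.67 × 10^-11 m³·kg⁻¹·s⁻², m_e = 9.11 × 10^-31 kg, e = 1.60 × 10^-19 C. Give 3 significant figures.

Bohr radius: a₀ = 4πε₀ℏ²/(m_e e²) = 5.26 × 10^-11 m
Planck length: ℓ_P = √(ℏG/c³) = 1.61 × 10^-35 m
7.21 × 10^-3 × 5.26 × 10^-11 / 1.61 × 10^-35 = 2.35 × 10^22

2.35 × 10^22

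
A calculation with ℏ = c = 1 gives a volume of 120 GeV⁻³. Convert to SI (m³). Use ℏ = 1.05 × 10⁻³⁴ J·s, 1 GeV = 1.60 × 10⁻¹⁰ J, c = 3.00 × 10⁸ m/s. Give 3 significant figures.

9.16 × 10⁻⁴⁶ m³

Volume is [L]³ = [E]⁻³·(ℏc)³.
1 GeV⁻³ → (ℏc)³ × (1 GeV in J)⁻³ = 7.63 × 10⁻⁴⁸ m³.
Result: 120 × 7.63 × 10⁻⁴⁸ = 9.16 × 10⁻⁴⁶ m³.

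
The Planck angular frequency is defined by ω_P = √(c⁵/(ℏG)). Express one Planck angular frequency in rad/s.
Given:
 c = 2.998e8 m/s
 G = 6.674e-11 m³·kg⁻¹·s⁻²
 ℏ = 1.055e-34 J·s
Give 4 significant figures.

ω_P = √(c⁵/(ℏG))
  = √(3.440e86)
  = 1.855e43 rad/s

1.855e43 rad/s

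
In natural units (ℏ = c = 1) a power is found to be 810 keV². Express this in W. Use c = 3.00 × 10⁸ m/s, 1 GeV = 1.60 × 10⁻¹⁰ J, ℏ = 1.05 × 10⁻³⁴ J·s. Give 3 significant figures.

1.97 × 10⁵ W

Power is [E]/[T] = [E]²/ℏ.
1 GeV² → 1/ℏ × (1 GeV in J)² = 2.44 × 10¹⁴ W.
Convert the energy scale: 810 keV² = 8.10 × 10⁻¹⁰ GeV².
Result: 8.10 × 10⁻¹⁰ × 2.44 × 10¹⁴ = 1.97 × 10⁵ W.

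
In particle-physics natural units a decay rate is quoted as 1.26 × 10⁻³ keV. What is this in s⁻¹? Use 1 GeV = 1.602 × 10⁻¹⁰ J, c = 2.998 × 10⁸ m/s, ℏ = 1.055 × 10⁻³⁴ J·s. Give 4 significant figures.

1.913 × 10¹⁵ s⁻¹

A rate is [E]/ℏ; divide by ℏ.
1 GeV → 1/ℏ × (1 GeV in J) = 1.518 × 10²⁴ s⁻¹.
Convert the energy scale: 1.26 × 10⁻³ keV = 1.26 × 10⁻⁹ GeV.
Result: 1.26 × 10⁻⁹ × 1.518 × 10²⁴ = 1.913 × 10¹⁵ s⁻¹.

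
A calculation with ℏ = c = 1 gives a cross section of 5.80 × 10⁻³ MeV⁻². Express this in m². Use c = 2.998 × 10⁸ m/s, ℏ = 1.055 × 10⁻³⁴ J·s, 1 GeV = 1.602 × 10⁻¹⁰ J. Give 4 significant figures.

Area is [L]² = [E]⁻²·(ℏc)²; restore (ℏc)².
1 GeV⁻² → (ℏc)² × (1 GeV in J)⁻² = 3.898 × 10⁻³² m².
Convert the energy scale: 5.80 × 10⁻³ MeV⁻² = 5.80 × 10³ GeV⁻².
Result: 5.80 × 10³ × 3.898 × 10⁻³² = 2.261 × 10⁻²⁸ m².

2.261 × 10⁻²⁸ m²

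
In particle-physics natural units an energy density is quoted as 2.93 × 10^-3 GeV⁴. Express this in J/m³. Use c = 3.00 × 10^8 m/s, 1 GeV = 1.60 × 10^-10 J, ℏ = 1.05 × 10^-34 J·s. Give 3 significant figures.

6.14 × 10^34 J/m³

[E]/[L]³ = [E]⁴/(ℏc)³; restore (ℏc)⁻³.
1 GeV⁴ → 1/(ℏc)³ × (1 GeV in J)⁴ = 2.10 × 10^37 J/m³.
Result: 2.93 × 10^-3 × 2.10 × 10^37 = 6.14 × 10^34 J/m³.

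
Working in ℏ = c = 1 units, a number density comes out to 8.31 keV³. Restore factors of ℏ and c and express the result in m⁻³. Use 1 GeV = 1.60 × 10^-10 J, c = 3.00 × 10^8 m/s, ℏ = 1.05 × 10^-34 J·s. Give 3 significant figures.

Number density is [L]⁻³ = [E]³/(ℏc)³.
1 GeV³ → 1/(ℏc)³ × (1 GeV in J)³ = 1.31 × 10^47 m⁻³.
Convert the energy scale: 8.31 keV³ = 8.31 × 10^-18 GeV³.
Result: 8.31 × 10^-18 × 1.31 × 10^47 = 1.09 × 10^30 m⁻³.

1.09 × 10^30 m⁻³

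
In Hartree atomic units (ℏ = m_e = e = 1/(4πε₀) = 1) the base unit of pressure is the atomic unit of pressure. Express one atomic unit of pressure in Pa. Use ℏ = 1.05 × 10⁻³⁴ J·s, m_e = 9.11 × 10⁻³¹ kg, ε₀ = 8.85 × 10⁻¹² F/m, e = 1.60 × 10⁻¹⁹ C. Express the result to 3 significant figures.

P_au = E_h/a₀³ = m_e⁴e¹⁰/((4πε₀)⁵ℏ⁸)
E_h = 4.38 × 10⁻¹⁸ J
a₀ = 5.26 × 10⁻¹¹ m
E_h/a₀³ = 3.01 × 10¹³ Pa

3.01 × 10¹³ Pa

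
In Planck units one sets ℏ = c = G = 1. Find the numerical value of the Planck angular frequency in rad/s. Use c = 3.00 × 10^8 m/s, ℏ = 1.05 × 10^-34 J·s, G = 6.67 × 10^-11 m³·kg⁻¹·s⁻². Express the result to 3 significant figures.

1.86 × 10^43 rad/s

ω_P = √(c⁵/(ℏG))
  = √(3.47 × 10^86)
  = 1.86 × 10^43 rad/s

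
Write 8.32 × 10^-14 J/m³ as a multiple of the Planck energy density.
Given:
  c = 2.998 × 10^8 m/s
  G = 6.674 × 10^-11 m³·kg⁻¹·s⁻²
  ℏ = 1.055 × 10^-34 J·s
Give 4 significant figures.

Planck energy density: u_P = c⁷/(ℏG²) = 4.632 × 10^113 J/m³.
8.32 × 10^-14 / 4.632 × 10^113 = 1.796 × 10^-127

1.796 × 10^-127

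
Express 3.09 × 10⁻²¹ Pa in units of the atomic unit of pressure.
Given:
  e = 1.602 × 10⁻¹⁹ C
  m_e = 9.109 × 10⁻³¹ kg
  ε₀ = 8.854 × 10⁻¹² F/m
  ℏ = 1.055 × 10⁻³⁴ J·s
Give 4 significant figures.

atomic unit of pressure: P_au = E_h/a₀³ = m_e⁴e¹⁰/((4πε₀)⁵ℏ⁸) = 2.929 × 10¹³ Pa.
3.09 × 10⁻²¹ / 2.929 × 10¹³ = 1.055 × 10⁻³⁴

1.055 × 10⁻³⁴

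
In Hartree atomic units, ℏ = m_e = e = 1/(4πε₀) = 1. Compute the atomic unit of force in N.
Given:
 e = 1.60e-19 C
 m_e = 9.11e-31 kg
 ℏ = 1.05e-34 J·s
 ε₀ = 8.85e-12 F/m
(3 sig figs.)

From ℏ = m_e = e = 1/(4πε₀) = 1 the force scale is F_au = E_h/a₀ = m_e²e⁶/((4πε₀)³ℏ⁴).
E_h = 4.38e-18 J
a₀ = 5.26e-11 m
E_h/a₀ = 8.33e-8 N

8.33e-8 N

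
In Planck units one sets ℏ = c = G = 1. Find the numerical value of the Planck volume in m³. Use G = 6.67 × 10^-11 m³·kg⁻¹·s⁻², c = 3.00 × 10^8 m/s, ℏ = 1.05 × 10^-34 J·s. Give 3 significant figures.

4.18 × 10^-105 m³

V_P = (ℏG/c³)^(3/2)
  = √(1.75 × 10^-209)
  = 4.18 × 10^-105 m³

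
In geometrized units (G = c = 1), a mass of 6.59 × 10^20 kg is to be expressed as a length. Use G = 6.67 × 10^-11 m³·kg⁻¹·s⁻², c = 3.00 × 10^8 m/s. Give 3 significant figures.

In G = c = 1 units mass has dimensions of length; the conversion factor is G/c².
6.59 × 10^20 kg × (G/c²) = 4.88 × 10^-7 m

4.88 × 10^-7 m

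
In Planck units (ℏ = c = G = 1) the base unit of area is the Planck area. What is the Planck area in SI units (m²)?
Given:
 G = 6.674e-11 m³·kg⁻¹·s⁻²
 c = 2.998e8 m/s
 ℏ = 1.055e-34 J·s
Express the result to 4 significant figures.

A_P = ℏG/c³
  = 7.041e-45 / 2.695e25
  = 2.613e-70 m²

2.613e-70 m²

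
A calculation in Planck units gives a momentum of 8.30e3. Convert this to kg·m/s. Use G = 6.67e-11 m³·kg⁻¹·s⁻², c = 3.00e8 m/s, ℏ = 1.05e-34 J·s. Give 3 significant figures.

5.41e4 kg·m/s

One Planck momentum: p_P = √(ℏc³/G) = 6.52 kg·m/s.
8.30e3 × 6.52 kg·m/s = 5.41e4 kg·m/s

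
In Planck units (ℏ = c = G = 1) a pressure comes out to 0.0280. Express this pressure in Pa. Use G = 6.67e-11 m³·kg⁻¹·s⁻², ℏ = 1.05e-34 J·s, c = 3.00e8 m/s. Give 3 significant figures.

1.31e112 Pa

One Planck pressure: p_P = c⁷/(ℏG²) = 4.68e113 Pa.
0.0280 × 4.68e113 Pa = 1.31e112 Pa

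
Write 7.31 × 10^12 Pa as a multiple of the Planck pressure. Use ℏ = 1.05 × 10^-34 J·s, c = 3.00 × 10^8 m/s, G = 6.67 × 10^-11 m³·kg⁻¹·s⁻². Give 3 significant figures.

1.56 × 10^-101

Planck pressure: p_P = c⁷/(ℏG²) = 4.68 × 10^113 Pa.
7.31 × 10^12 / 4.68 × 10^113 = 1.56 × 10^-101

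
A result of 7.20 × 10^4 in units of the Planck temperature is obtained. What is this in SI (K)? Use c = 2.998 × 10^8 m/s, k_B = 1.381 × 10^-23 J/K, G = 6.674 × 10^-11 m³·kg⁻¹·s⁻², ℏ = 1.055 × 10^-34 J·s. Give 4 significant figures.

One Planck temperature: T_P = √(ℏc⁵/G) / k_B = 1.417 × 10^32 K.
7.20 × 10^4 × 1.417 × 10^32 K = 1.020 × 10^37 K

1.020 × 10^37 K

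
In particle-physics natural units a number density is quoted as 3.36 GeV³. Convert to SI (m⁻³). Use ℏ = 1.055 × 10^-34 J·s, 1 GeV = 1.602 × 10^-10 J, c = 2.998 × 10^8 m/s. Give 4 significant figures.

4.366 × 10^47 m⁻³

Number density is [L]⁻³ = [E]³/(ℏc)³.
1 GeV³ → 1/(ℏc)³ × (1 GeV in J)³ = 1.299 × 10^47 m⁻³.
Result: 3.36 × 1.299 × 10^47 = 4.366 × 10^47 m⁻³.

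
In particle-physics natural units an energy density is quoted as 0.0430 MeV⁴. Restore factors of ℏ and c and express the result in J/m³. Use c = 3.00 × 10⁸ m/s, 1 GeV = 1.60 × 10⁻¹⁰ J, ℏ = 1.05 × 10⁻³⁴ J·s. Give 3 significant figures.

9.02 × 10²³ J/m³

[E]/[L]³ = [E]⁴/(ℏc)³; restore (ℏc)⁻³.
1 GeV⁴ → 1/(ℏc)³ × (1 GeV in J)⁴ = 2.10 × 10³⁷ J/m³.
Convert the energy scale: 0.0430 MeV⁴ = 4.30 × 10⁻¹⁴ GeV⁴.
Result: 4.30 × 10⁻¹⁴ × 2.10 × 10³⁷ = 9.02 × 10²³ J/m³.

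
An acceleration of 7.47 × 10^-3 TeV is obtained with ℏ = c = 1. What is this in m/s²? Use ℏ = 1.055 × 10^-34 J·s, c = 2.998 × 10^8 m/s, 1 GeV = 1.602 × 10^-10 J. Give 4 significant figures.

Acceleration is [L]/[T]² = c·[E]/ℏ.
1 GeV → c/ℏ × (1 GeV in J) = 4.552 × 10^32 m/s².
Convert the energy scale: 7.47 × 10^-3 TeV = 7.47 GeV.
Result: 7.47 × 4.552 × 10^32 = 3.401 × 10^33 m/s².

3.401 × 10^33 m/s²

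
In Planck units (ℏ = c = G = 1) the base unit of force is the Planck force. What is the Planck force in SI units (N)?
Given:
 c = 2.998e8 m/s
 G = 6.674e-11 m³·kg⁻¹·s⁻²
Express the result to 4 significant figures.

F_P = c⁴/G
  = 8.078e33 / 6.674e-11
  = 1.210e44 N

1.210e44 N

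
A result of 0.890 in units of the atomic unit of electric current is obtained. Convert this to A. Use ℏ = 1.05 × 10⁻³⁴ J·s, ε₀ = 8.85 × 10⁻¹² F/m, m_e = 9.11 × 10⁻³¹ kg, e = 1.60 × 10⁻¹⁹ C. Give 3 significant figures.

5.94 × 10⁻³ A

One atomic unit of electric current: I_au = e E_h/ℏ = m_e e⁵/((4πε₀)²ℏ³) = 6.67 × 10⁻³ A.
0.890 × 6.67 × 10⁻³ A = 5.94 × 10⁻³ A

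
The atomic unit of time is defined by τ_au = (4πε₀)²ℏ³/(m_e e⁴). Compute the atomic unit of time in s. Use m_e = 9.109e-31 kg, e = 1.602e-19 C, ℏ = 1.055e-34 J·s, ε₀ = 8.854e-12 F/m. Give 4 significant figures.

2.423e-17 s

τ_au = (4πε₀)²ℏ³/(m_e e⁴)
E_h = 4.354e-18 J
ℏ/E_h = 2.423e-17 s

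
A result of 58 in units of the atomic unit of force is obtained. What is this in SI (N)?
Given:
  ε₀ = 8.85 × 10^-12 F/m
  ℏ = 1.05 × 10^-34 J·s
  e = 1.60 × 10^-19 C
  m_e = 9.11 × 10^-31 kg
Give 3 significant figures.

4.83 × 10^-6 N

One atomic unit of force: F_au = E_h/a₀ = m_e²e⁶/((4πε₀)³ℏ⁴) = 8.33 × 10^-8 N.
58 × 8.33 × 10^-8 N = 4.83 × 10^-6 N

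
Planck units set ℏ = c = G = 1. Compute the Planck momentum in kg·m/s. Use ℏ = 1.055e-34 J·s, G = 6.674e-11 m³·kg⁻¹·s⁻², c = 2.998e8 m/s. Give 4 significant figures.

6.527 kg·m/s

From ℏ = c = G = 1 the momentum scale is p_P = √(ℏc³/G).
  = √(42.60)
  = 6.527 kg·m/s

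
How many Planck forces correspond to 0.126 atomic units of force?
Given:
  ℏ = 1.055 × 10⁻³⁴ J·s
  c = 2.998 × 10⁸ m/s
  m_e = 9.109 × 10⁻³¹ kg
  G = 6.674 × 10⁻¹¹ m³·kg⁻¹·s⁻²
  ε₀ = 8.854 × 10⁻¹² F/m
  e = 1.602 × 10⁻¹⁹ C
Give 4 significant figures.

8.556 × 10⁻⁵³

atomic unit of force: F_au = E_h/a₀ = m_e²e⁶/((4πε₀)³ℏ⁴) = 8.220 × 10⁻⁸ N
Planck force: F_P = c⁴/G = 1.210 × 10⁴⁴ N
0.126 × 8.220 × 10⁻⁸ / 1.210 × 10⁴⁴ = 8.556 × 10⁻⁵³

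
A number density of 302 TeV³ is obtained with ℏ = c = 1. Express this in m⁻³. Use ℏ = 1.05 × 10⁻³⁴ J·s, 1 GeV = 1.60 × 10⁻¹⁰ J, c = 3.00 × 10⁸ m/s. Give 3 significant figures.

Number density is [L]⁻³ = [E]³/(ℏc)³.
1 GeV³ → 1/(ℏc)³ × (1 GeV in J)³ = 1.31 × 10⁴⁷ m⁻³.
Convert the energy scale: 302 TeV³ = 3.02 × 10¹¹ GeV³.
Result: 3.02 × 10¹¹ × 1.31 × 10⁴⁷ = 3.96 × 10⁵⁸ m⁻³.

3.96 × 10⁵⁸ m⁻³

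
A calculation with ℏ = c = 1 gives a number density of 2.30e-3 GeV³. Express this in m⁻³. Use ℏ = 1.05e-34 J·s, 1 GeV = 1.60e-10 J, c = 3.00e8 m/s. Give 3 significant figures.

Number density is [L]⁻³ = [E]³/(ℏc)³.
1 GeV³ → 1/(ℏc)³ × (1 GeV in J)³ = 1.31e47 m⁻³.
Result: 2.30e-3 × 1.31e47 = 3.01e44 m⁻³.

3.01e44 m⁻³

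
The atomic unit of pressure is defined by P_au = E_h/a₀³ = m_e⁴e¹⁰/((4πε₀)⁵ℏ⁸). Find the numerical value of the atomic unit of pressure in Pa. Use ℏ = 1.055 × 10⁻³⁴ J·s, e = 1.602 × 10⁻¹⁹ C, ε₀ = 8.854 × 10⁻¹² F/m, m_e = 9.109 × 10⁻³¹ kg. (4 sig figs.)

2.929 × 10¹³ Pa

P_au = E_h/a₀³ = m_e⁴e¹⁰/((4πε₀)⁵ℏ⁸)
E_h = 4.354 × 10⁻¹⁸ J
a₀ = 5.297 × 10⁻¹¹ m
E_h/a₀³ = 2.929 × 10¹³ Pa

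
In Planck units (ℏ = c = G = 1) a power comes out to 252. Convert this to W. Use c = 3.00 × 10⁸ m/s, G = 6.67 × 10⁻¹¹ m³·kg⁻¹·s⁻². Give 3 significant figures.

9.18 × 10⁵⁴ W

One Planck power: P_P = c⁵/G = 3.64 × 10⁵² W.
252 × 3.64 × 10⁵² W = 9.18 × 10⁵⁴ W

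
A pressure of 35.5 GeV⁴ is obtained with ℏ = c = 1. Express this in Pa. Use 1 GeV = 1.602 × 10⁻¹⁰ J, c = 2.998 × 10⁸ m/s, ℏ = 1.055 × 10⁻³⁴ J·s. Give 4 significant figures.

Pressure is [E]/[L]³ = [E]⁴/(ℏc)³.
1 GeV⁴ → 1/(ℏc)³ × (1 GeV in J)⁴ = 2.082 × 10³⁷ Pa.
Result: 35.5 × 2.082 × 10³⁷ = 7.390 × 10³⁸ Pa.

7.390 × 10³⁸ Pa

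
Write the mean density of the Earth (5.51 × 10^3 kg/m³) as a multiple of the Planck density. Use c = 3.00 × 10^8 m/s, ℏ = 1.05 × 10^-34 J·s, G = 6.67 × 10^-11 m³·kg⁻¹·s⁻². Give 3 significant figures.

1.06 × 10^-93

Planck density: ρ_P = c⁵/(ℏG²) = 5.20 × 10^96 kg/m³.
5.51 × 10^3 / 5.20 × 10^96 = 1.06 × 10^-93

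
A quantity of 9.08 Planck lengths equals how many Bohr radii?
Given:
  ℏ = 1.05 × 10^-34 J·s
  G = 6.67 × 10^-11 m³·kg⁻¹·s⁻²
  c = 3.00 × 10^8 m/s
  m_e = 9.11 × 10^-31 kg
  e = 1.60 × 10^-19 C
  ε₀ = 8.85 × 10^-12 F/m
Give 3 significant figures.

2.78 × 10^-24

Planck length: ℓ_P = √(ℏG/c³) = 1.61 × 10^-35 m
Bohr radius: a₀ = 4πε₀ℏ²/(m_e e²) = 5.26 × 10^-11 m
9.08 × 1.61 × 10^-35 / 5.26 × 10^-11 = 2.78 × 10^-24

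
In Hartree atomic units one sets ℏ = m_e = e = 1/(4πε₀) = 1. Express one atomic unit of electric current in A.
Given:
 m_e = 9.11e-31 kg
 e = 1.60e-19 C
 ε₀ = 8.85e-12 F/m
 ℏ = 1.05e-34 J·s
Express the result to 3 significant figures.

6.67e-3 A

I_au = e E_h/ℏ = m_e e⁵/((4πε₀)²ℏ³)
E_h = 4.38e-18 J
e·E_h/ℏ = 6.67e-3 A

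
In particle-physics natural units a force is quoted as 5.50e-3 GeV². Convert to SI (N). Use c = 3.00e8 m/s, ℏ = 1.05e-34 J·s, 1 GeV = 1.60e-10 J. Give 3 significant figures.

Force is [E]/[L] = [E]²/(ℏc); restore (ℏc)⁻¹.
1 GeV² → 1/(ℏc) × (1 GeV in J)² = 8.13e5 N.
Result: 5.50e-3 × 8.13e5 = 4.47e3 N.

4.47e3 N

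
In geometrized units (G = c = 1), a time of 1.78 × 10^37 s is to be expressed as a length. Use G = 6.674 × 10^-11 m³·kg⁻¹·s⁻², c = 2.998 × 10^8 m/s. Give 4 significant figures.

Time → length via c.
1.78 × 10^37 s × (c) = 5.336 × 10^45 m

5.336 × 10^45 m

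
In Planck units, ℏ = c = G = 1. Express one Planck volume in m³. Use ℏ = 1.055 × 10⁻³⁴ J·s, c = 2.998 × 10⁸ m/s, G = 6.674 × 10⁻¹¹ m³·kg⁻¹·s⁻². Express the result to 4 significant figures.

Dimensional analysis gives V_P = (ℏG/c³)^(3/2).
  = √(1.784 × 10⁻²⁰⁹)
  = 4.224 × 10⁻¹⁰⁵ m³

4.224 × 10⁻¹⁰⁵ m³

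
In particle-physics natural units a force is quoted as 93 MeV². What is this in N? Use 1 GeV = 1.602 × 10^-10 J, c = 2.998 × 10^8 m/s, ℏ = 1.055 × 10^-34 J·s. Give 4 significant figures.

Force is [E]/[L] = [E]²/(ℏc); restore (ℏc)⁻¹.
1 GeV² → 1/(ℏc) × (1 GeV in J)² = 8.114 × 10^5 N.
Convert the energy scale: 93 MeV² = 9.30 × 10^-5 GeV².
Result: 9.30 × 10^-5 × 8.114 × 10^5 = 75.46 N.

75.46 N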